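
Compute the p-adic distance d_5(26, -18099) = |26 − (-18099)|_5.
d_5(26, -18099) = 1/625

Step 1 — x − y = 26 − (-18099) = 18125. Step 2 — v_5(18125) = 4 (factor: 18125 = (5^4 · 29); the sign does not affect v_p). Step 3 — |x − y|_5 = 5^{-4} = 1/625.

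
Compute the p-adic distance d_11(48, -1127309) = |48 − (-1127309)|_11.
d_11(48, -1127309) = 1/161051

Step 1 — x − y = 48 − (-1127309) = 1127357. Step 2 — v_11(1127357) = 5 (factor: 1127357 = (11^5 · 7); the sign does not affect v_p). Step 3 — |x − y|_11 = 11^{-5} = 1/161051.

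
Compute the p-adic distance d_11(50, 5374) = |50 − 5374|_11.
d_11(50, 5374) = 1/1331

Step 1 — x − y = 50 − 5374 = -5324. Step 2 — v_11(-5324) = 3 (factor: -5324 = −(11^3 · 4); the sign does not affect v_p). Step 3 — |x − y|_11 = 11^{-3} = 1/1331.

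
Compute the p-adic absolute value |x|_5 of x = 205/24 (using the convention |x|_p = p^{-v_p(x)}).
|205/24|_5 = 1/5

Step 1 — compute v_5(x) by factoring powers of 5 out of the numerator and denominator: v_5(205/24) = 1. Step 2 — apply |x|_p = p^{-v_p(x)} = 5^{-1} = 1/5.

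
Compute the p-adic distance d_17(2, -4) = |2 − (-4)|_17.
d_17(2, -4) = 1

Step 1 — x − y = 2 − (-4) = 6. Step 2 — v_17(6) = 0 (factor: 6 = (17^0 · 6); the sign does not affect v_p). Step 3 — |x − y|_17 = 17^{0} = 1.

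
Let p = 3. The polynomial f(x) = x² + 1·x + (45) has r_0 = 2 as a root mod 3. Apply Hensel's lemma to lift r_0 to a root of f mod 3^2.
r_1 = 8 (mod 9)

Hensel: r_{i+1} = r_i − f(r_i)·(f′(r_i))^{-1} mod 3^{i+2}, f′(x) = 2x + 1. Iterate:
  r_0 = 2 (mod 3)
  r_1 = 8 (mod 9)
Final: r = 8 satisfies f(r) ≡ 0 mod 3^2.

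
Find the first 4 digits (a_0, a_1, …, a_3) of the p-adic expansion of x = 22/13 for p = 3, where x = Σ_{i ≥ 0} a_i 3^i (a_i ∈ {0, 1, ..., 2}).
(a_0, …, a_3) = (1, 0, 1, 2)

v_3(22/13) = 0 (numerator and denominator both coprime to 3), so x ∈ ℤ_3^×. Compute digits iteratively via a_i = x_i mod 3, x_{i+1} = (x_i − a_i)/3, with x_0 = x:
  x_0 = 22/13;  a_0 = 1;  x_1 = (x_0 − 1)/3 = 3/13
  x_1 = 3/13;  a_1 = 0;  x_2 = (x_1 − 0)/3 = 1/13
  x_2 = 1/13;  a_2 = 1;  x_3 = (x_2 − 1)/3 = -4/13
  x_3 = -4/13;  a_3 = 2;  x_4 = (x_3 − 2)/3 = -10/13
Digits: (1, 0, 1, 2).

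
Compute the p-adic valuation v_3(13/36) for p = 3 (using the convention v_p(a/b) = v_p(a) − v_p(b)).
v_3(13/36) = -2

Factor powers of 3 from the numerator and denominator of the reduced fraction: 13 = 3^0 · 13 and 36 = 3^2 · 4. Apply v_p(a/b) = v_p(a) − v_p(b): v_3(13/36) = 0 − 2 = -2.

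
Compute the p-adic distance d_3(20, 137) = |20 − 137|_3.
d_3(20, 137) = 1/9

Step 1 — x − y = 20 − 137 = -117. Step 2 — v_3(-117) = 2 (factor: -117 = −(3^2 · 13); the sign does not affect v_p). Step 3 — |x − y|_3 = 3^{-2} = 1/9.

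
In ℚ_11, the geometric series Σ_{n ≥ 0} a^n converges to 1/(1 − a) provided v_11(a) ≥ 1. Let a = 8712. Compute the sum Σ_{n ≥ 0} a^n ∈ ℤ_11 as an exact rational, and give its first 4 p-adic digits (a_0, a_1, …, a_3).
Σ a^n = 1/(1 − a) = -1/8711;  first 4 digits = (1, 0, 6, 6)

v_11(a) = 2 ≥ 1, so the series converges in ℤ_11 to 1/(1 − a) = 1/(1 − 8712) = -1/8711. Expand this rational in ℤ_11: compute digits iteratively via d_i = x_i mod 11, x_{i+1} = (x_i − d_i)/11. The first 4 digits are (1, 0, 6, 6).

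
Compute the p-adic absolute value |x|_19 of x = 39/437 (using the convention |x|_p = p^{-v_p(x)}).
|39/437|_19 = 19

Step 1 — compute v_19(x) by factoring powers of 19 out of the numerator and denominator: v_19(39/437) = -1. Step 2 — apply |x|_p = p^{-v_p(x)} = 19^{1} = 19.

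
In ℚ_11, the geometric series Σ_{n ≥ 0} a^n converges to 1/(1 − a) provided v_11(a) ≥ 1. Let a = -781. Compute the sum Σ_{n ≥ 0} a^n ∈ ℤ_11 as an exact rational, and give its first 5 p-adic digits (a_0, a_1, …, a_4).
Σ a^n = 1/(1 − a) = 1/782;  first 5 digits = (1, 6, 7, 2, 7)

v_11(a) = 1 ≥ 1, so the series converges in ℤ_11 to 1/(1 − a) = 1/(1 − (-781)) = 1/782. Expand this rational in ℤ_11: compute digits iteratively via d_i = x_i mod 11, x_{i+1} = (x_i − d_i)/11. The first 5 digits are (1, 6, 7, 2, 7).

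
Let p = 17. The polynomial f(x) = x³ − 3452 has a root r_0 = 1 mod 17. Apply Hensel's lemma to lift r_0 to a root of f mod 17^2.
r_1 = 188 (mod 289)

Hensel: r_{i+1} = r_i − f(r_i)/f′(r_i) mod 17^{i+2}, where f′(x) = 3x². Iterate:
  r_0 = 1 (mod 17)
  r_1 = 188 (mod 289)
Final: r = 188 with f(r) ≡ 0 mod 17^2.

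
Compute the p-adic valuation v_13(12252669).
v_13(12252669) = 5

v_13(n) is the largest exponent k such that 13^k divides n. Factor out: 12252669 = 13^5 · 33. (Sign doesn't affect v_p.) So v_13(12252669) = 5.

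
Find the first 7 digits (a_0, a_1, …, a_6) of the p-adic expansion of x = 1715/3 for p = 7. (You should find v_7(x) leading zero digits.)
(a_0, …, a_6) = (0, 0, 0, 4, 2, 2, 2)

v_7(1715/3) = 3, so a_0 = ... = a_2 = 0. Factor out: x = 7^3 · u with u = 5/3 a unit in ℤ_7. Expand u iteratively via a_{v+i} = u_i mod 7, u_{i+1} = (u_i − a_{v+i})/7:
  u_0 = 5/3;  a_3 = 4;  u_1 = (u_0 − 4)/7 = -1/3
  u_1 = -1/3;  a_4 = 2;  u_2 = (u_1 − 2)/7 = -1/3
  u_2 = -1/3;  a_5 = 2;  u_3 = (u_2 − 2)/7 = -1/3
  u_3 = -1/3;  a_6 = 2;  u_4 = (u_3 − 2)/7 = -1/3
Digits: (0, 0, 0, 4, 2, 2, 2).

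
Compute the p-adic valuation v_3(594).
v_3(594) = 3

v_3(n) is the largest exponent k such that 3^k divides n. Factor out: 594 = 3^3 · 22. (Sign doesn't affect v_p.) So v_3(594) = 3.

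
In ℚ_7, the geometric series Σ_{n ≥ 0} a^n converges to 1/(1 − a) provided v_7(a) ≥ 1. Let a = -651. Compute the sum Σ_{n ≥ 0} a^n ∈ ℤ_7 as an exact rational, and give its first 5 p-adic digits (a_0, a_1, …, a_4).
Σ a^n = 1/(1 − a) = 1/652;  first 5 digits = (1, 5, 4, 0, 0)

v_7(a) = 1 ≥ 1, so the series converges in ℤ_7 to 1/(1 − a) = 1/(1 − (-651)) = 1/652. Expand this rational in ℤ_7: compute digits iteratively via d_i = x_i mod 7, x_{i+1} = (x_i − d_i)/7. The first 5 digits are (1, 5, 4, 0, 0).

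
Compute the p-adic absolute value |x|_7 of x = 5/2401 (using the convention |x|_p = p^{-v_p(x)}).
|5/2401|_7 = 2401

Step 1 — compute v_7(x) by factoring powers of 7 out of the numerator and denominator: v_7(5/2401) = -4. Step 2 — apply |x|_p = p^{-v_p(x)} = 7^{4} = 2401.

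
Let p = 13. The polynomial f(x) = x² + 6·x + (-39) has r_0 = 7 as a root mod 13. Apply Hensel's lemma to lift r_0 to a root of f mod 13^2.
r_1 = 72 (mod 169)

Hensel: r_{i+1} = r_i − f(r_i)·(f′(r_i))^{-1} mod 13^{i+2}, f′(x) = 2x + 6. Iterate:
  r_0 = 7 (mod 13)
  r_1 = 72 (mod 169)
Final: r = 72 satisfies f(r) ≡ 0 mod 13^2.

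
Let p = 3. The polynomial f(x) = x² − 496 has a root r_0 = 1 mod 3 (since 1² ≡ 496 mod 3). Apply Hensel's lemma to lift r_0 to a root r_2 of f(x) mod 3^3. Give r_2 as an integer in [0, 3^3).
r_2 = 19 (mod 27)

Hensel's recurrence: r_{i+1} = r_i − f(r_i)·(f′(r_i))^{-1} mod 3^{i+2}, with f′(x) = 2x. Iterate:
  r_0 = 1 (mod 3)
  r_1 = 1 (mod 9)
  r_2 = 19 (mod 27)
Final: r_2 = 19, and one checks f(r_2) ≡ 0 mod 3^3.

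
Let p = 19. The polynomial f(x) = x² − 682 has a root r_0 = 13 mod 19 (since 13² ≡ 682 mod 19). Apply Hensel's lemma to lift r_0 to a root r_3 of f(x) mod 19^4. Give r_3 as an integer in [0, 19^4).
r_3 = 109624 (mod 130321)

Hensel's recurrence: r_{i+1} = r_i − f(r_i)·(f′(r_i))^{-1} mod 19^{i+2}, with f′(x) = 2x. Iterate:
  r_0 = 13 (mod 19)
  r_1 = 241 (mod 361)
  r_2 = 6739 (mod 6859)
  r_3 = 109624 (mod 130321)
Final: r_3 = 109624, and one checks f(r_3) ≡ 0 mod 19^4.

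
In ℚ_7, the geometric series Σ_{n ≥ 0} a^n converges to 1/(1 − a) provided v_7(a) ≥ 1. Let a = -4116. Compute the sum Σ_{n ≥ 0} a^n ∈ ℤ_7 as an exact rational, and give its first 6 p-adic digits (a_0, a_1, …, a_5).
Σ a^n = 1/(1 − a) = 1/4117;  first 6 digits = (1, 0, 0, 2, 5, 6)

v_7(a) = 3 ≥ 1, so the series converges in ℤ_7 to 1/(1 − a) = 1/(1 − (-4116)) = 1/4117. Expand this rational in ℤ_7: compute digits iteratively via d_i = x_i mod 7, x_{i+1} = (x_i − d_i)/7. The first 6 digits are (1, 0, 0, 2, 5, 6).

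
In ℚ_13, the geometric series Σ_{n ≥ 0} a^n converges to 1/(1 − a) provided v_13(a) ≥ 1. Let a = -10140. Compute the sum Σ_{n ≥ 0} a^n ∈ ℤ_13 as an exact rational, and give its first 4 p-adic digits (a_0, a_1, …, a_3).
Σ a^n = 1/(1 − a) = 1/10141;  first 4 digits = (1, 0, 5, 8)

v_13(a) = 2 ≥ 1, so the series converges in ℤ_13 to 1/(1 − a) = 1/(1 − (-10140)) = 1/10141. Expand this rational in ℤ_13: compute digits iteratively via d_i = x_i mod 13, x_{i+1} = (x_i − d_i)/13. The first 4 digits are (1, 0, 5, 8).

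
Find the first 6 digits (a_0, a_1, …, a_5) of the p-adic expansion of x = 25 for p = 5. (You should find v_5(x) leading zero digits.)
(a_0, …, a_5) = (0, 0, 1, 0, 0, 0)

v_5(25) = 2, so a_0 = ... = a_1 = 0. Factor out: x = 5^2 · u with u = 1 a unit in ℤ_5. Expand u iteratively via a_{v+i} = u_i mod 5, u_{i+1} = (u_i − a_{v+i})/5:
  u_0 = 1;  a_2 = 1;  u_1 = (u_0 − 1)/5 = 0
  u_1 = 0;  a_3 = 0;  u_2 = (u_1 − 0)/5 = 0
  u_2 = 0;  a_4 = 0;  u_3 = (u_2 − 0)/5 = 0
  u_3 = 0;  a_5 = 0;  u_4 = (u_3 − 0)/5 = 0
Digits: (0, 0, 1, 0, 0, 0).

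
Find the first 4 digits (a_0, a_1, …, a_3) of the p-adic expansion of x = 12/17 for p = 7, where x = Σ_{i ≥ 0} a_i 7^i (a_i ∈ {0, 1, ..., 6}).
(a_0, …, a_3) = (4, 2, 5, 5)

v_7(12/17) = 0 (numerator and denominator both coprime to 7), so x ∈ ℤ_7^×. Compute digits iteratively via a_i = x_i mod 7, x_{i+1} = (x_i − a_i)/7, with x_0 = x:
  x_0 = 12/17;  a_0 = 4;  x_1 = (x_0 − 4)/7 = -8/17
  x_1 = -8/17;  a_1 = 2;  x_2 = (x_1 − 2)/7 = -6/17
  x_2 = -6/17;  a_2 = 5;  x_3 = (x_2 − 5)/7 = -13/17
  x_3 = -13/17;  a_3 = 5;  x_4 = (x_3 − 5)/7 = -14/17
Digits: (4, 2, 5, 5).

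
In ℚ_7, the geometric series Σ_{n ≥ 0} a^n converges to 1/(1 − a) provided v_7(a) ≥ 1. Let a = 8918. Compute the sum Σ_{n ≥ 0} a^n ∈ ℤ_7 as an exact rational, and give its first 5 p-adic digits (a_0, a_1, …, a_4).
Σ a^n = 1/(1 − a) = -1/8917;  first 5 digits = (1, 0, 0, 5, 3)

v_7(a) = 3 ≥ 1, so the series converges in ℤ_7 to 1/(1 − a) = 1/(1 − 8918) = -1/8917. Expand this rational in ℤ_7: compute digits iteratively via d_i = x_i mod 7, x_{i+1} = (x_i − d_i)/7. The first 5 digits are (1, 0, 0, 5, 3).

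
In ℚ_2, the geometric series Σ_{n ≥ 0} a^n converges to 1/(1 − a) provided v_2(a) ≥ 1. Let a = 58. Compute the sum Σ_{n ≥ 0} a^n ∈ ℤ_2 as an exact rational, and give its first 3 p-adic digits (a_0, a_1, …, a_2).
Σ a^n = 1/(1 − a) = -1/57;  first 3 digits = (1, 1, 1)

v_2(a) = 1 ≥ 1, so the series converges in ℤ_2 to 1/(1 − a) = 1/(1 − 58) = -1/57. Expand this rational in ℤ_2: compute digits iteratively via d_i = x_i mod 2, x_{i+1} = (x_i − d_i)/2. The first 3 digits are (1, 1, 1).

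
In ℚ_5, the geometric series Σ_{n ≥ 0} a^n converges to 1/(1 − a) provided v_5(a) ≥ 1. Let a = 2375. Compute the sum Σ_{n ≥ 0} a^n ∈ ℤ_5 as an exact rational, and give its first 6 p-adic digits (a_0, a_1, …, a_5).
Σ a^n = 1/(1 − a) = -1/2374;  first 6 digits = (1, 0, 0, 4, 3, 0)

v_5(a) = 3 ≥ 1, so the series converges in ℤ_5 to 1/(1 − a) = 1/(1 − 2375) = -1/2374. Expand this rational in ℤ_5: compute digits iteratively via d_i = x_i mod 5, x_{i+1} = (x_i − d_i)/5. The first 6 digits are (1, 0, 0, 4, 3, 0).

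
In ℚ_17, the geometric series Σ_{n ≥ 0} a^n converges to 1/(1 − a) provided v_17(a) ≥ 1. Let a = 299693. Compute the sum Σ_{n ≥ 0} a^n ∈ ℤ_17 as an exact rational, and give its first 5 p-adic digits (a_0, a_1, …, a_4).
Σ a^n = 1/(1 − a) = -1/299692;  first 5 digits = (1, 0, 0, 10, 3)

v_17(a) = 3 ≥ 1, so the series converges in ℤ_17 to 1/(1 − a) = 1/(1 − 299693) = -1/299692. Expand this rational in ℤ_17: compute digits iteratively via d_i = x_i mod 17, x_{i+1} = (x_i − d_i)/17. The first 5 digits are (1, 0, 0, 10, 3).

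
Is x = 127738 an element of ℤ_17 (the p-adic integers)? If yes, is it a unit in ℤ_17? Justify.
x ∈ ℤ_17 but not a unit; v_17(x) = 3 > 0

ℤ_17 = {x ∈ ℚ_17 : v_17(x) ≥ 0} and ℤ_17^× = {x ∈ ℤ_17 : v_17(x) = 0}. Here v_17(127738) = v_17(num) − v_17(den) = 3; compare against these criteria.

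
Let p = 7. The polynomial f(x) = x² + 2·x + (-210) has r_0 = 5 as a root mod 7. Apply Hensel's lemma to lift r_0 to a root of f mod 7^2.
r_1 = 40 (mod 49)

Hensel: r_{i+1} = r_i − f(r_i)·(f′(r_i))^{-1} mod 7^{i+2}, f′(x) = 2x + 2. Iterate:
  r_0 = 5 (mod 7)
  r_1 = 40 (mod 49)
Final: r = 40 satisfies f(r) ≡ 0 mod 7^2.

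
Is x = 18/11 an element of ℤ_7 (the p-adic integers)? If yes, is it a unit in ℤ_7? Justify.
x ∈ ℤ_7^× (unit); v_7(x) = 0

ℤ_7 = {x ∈ ℚ_7 : v_7(x) ≥ 0} and ℤ_7^× = {x ∈ ℤ_7 : v_7(x) = 0}. Here v_7(18/11) = v_7(num) − v_7(den) = 0; compare against these criteria.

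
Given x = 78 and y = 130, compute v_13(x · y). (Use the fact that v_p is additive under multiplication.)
v_13(10140) = 2

v_p(x) = 1 (factor: 78 = 13^1 · 6); v_p(y) = 1 (factor: 130 = 13^1 · 10). Additivity: v_p(xy) = v_p(x) + v_p(y) = 1 + 1 = 2. (Direct check: xy = 10140 = 13^2 · (60).)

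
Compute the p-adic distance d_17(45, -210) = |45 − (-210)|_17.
d_17(45, -210) = 1/17

Step 1 — x − y = 45 − (-210) = 255. Step 2 — v_17(255) = 1 (factor: 255 = (17^1 · 15); the sign does not affect v_p). Step 3 — |x − y|_17 = 17^{-1} = 1/17.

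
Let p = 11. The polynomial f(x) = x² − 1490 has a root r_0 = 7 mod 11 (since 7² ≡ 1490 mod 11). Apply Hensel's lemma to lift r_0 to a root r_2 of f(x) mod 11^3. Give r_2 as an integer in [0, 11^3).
r_2 = 447 (mod 1331)

Hensel's recurrence: r_{i+1} = r_i − f(r_i)·(f′(r_i))^{-1} mod 11^{i+2}, with f′(x) = 2x. Iterate:
  r_0 = 7 (mod 11)
  r_1 = 84 (mod 121)
  r_2 = 447 (mod 1331)
Final: r_2 = 447, and one checks f(r_2) ≡ 0 mod 11^3.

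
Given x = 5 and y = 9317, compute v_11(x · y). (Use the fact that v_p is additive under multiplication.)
v_11(46585) = 3

v_p(x) = 0 (factor: 5 = 11^0 · 5); v_p(y) = 3 (factor: 9317 = 11^3 · 7). Additivity: v_p(xy) = v_p(x) + v_p(y) = 0 + 3 = 3. (Direct check: xy = 46585 = 11^3 · (35).)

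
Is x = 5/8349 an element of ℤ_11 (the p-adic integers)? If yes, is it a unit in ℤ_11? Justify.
x ∉ ℤ_11 (v_11(x) = -2 < 0)

ℤ_11 = {x ∈ ℚ_11 : v_11(x) ≥ 0} and ℤ_11^× = {x ∈ ℤ_11 : v_11(x) = 0}. Here v_11(5/8349) = v_11(num) − v_11(den) = -2; compare against these criteria.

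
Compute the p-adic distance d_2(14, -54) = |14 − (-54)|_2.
d_2(14, -54) = 1/4

Step 1 — x − y = 14 − (-54) = 68. Step 2 — v_2(68) = 2 (factor: 68 = (2^2 · 17); the sign does not affect v_p). Step 3 — |x − y|_2 = 2^{-2} = 1/4.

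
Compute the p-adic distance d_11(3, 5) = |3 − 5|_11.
d_11(3, 5) = 1

Step 1 — x − y = 3 − 5 = -2. Step 2 — v_11(-2) = 0 (factor: -2 = −(11^0 · 2); the sign does not affect v_p). Step 3 — |x − y|_11 = 11^{0} = 1.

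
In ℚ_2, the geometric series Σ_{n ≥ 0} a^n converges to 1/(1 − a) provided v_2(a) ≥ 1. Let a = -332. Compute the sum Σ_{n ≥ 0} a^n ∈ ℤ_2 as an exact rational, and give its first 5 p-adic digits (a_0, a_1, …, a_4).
Σ a^n = 1/(1 − a) = 1/333;  first 5 digits = (1, 0, 1, 0, 0)

v_2(a) = 2 ≥ 1, so the series converges in ℤ_2 to 1/(1 − a) = 1/(1 − (-332)) = 1/333. Expand this rational in ℤ_2: compute digits iteratively via d_i = x_i mod 2, x_{i+1} = (x_i − d_i)/2. The first 5 digits are (1, 0, 1, 0, 0).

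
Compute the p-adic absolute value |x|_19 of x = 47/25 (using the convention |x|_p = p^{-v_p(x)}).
|47/25|_19 = 1

Step 1 — compute v_19(x) by factoring powers of 19 out of the numerator and denominator: v_19(47/25) = 0. Step 2 — apply |x|_p = p^{-v_p(x)} = 19^{0} = 1.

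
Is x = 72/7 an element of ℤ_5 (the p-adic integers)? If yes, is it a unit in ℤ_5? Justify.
x ∈ ℤ_5^× (unit); v_5(x) = 0

ℤ_5 = {x ∈ ℚ_5 : v_5(x) ≥ 0} and ℤ_5^× = {x ∈ ℤ_5 : v_5(x) = 0}. Here v_5(72/7) = v_5(num) − v_5(den) = 0; compare against these criteria.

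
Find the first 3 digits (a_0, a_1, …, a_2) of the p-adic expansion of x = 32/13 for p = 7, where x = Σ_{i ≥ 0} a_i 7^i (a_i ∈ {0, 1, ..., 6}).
(a_0, …, a_2) = (3, 1, 2)

v_7(32/13) = 0 (numerator and denominator both coprime to 7), so x ∈ ℤ_7^×. Compute digits iteratively via a_i = x_i mod 7, x_{i+1} = (x_i − a_i)/7, with x_0 = x:
  x_0 = 32/13;  a_0 = 3;  x_1 = (x_0 − 3)/7 = -1/13
  x_1 = -1/13;  a_1 = 1;  x_2 = (x_1 − 1)/7 = -2/13
  x_2 = -2/13;  a_2 = 2;  x_3 = (x_2 − 2)/7 = -4/13
Digits: (3, 1, 2).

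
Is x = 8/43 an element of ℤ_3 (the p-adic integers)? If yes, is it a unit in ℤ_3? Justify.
x ∈ ℤ_3^× (unit); v_3(x) = 0

ℤ_3 = {x ∈ ℚ_3 : v_3(x) ≥ 0} and ℤ_3^× = {x ∈ ℤ_3 : v_3(x) = 0}. Here v_3(8/43) = v_3(num) − v_3(den) = 0; compare against these criteria.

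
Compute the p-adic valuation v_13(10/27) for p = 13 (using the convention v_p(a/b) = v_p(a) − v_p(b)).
v_13(10/27) = 0

Factor powers of 13 from the numerator and denominator of the reduced fraction: 10 = 13^0 · 10 and 27 = 13^0 · 27. Apply v_p(a/b) = v_p(a) − v_p(b): v_13(10/27) = 0 − 0 = 0.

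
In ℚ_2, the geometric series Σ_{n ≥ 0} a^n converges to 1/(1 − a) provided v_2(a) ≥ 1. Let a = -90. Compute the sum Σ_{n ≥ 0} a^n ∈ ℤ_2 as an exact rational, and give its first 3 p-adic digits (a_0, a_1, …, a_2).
Σ a^n = 1/(1 − a) = 1/91;  first 3 digits = (1, 1, 0)

v_2(a) = 1 ≥ 1, so the series converges in ℤ_2 to 1/(1 − a) = 1/(1 − (-90)) = 1/91. Expand this rational in ℤ_2: compute digits iteratively via d_i = x_i mod 2, x_{i+1} = (x_i − d_i)/2. The first 3 digits are (1, 1, 0).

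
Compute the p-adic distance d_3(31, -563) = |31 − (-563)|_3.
d_3(31, -563) = 1/27

Step 1 — x − y = 31 − (-563) = 594. Step 2 — v_3(594) = 3 (factor: 594 = (3^3 · 22); the sign does not affect v_p). Step 3 — |x − y|_3 = 3^{-3} = 1/27.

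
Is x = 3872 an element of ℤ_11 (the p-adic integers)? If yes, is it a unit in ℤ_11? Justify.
x ∈ ℤ_11 but not a unit; v_11(x) = 2 > 0

ℤ_11 = {x ∈ ℚ_11 : v_11(x) ≥ 0} and ℤ_11^× = {x ∈ ℤ_11 : v_11(x) = 0}. Here v_11(3872) = v_11(num) − v_11(den) = 2; compare against these criteria.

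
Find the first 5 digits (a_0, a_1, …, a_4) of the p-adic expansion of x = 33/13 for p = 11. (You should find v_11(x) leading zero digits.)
(a_0, …, a_4) = (0, 7, 7, 1, 10)

v_11(33/13) = 1, so a_0 = ... = a_0 = 0. Factor out: x = 11^1 · u with u = 3/13 a unit in ℤ_11. Expand u iteratively via a_{v+i} = u_i mod 11, u_{i+1} = (u_i − a_{v+i})/11:
  u_0 = 3/13;  a_1 = 7;  u_1 = (u_0 − 7)/11 = -8/13
  u_1 = -8/13;  a_2 = 7;  u_2 = (u_1 − 7)/11 = -9/13
  u_2 = -9/13;  a_3 = 1;  u_3 = (u_2 − 1)/11 = -2/13
  u_3 = -2/13;  a_4 = 10;  u_4 = (u_3 − 10)/11 = -12/13
Digits: (0, 7, 7, 1, 10).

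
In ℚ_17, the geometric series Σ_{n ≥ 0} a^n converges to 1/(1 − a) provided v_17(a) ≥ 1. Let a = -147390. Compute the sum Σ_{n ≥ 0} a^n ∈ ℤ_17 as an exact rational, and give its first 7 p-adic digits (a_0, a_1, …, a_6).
Σ a^n = 1/(1 − a) = 1/147391;  first 7 digits = (1, 0, 0, 4, 15, 16, 15)

v_17(a) = 3 ≥ 1, so the series converges in ℤ_17 to 1/(1 − a) = 1/(1 − (-147390)) = 1/147391. Expand this rational in ℤ_17: compute digits iteratively via d_i = x_i mod 17, x_{i+1} = (x_i − d_i)/17. The first 7 digits are (1, 0, 0, 4, 15, 16, 15).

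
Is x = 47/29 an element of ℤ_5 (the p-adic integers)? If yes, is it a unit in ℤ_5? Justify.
x ∈ ℤ_5^× (unit); v_5(x) = 0

ℤ_5 = {x ∈ ℚ_5 : v_5(x) ≥ 0} and ℤ_5^× = {x ∈ ℤ_5 : v_5(x) = 0}. Here v_5(47/29) = v_5(num) − v_5(den) = 0; compare against these criteria.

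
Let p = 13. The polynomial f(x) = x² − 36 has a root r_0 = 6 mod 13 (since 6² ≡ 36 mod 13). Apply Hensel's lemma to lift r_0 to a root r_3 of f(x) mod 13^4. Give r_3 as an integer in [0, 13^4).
r_3 = 6 (mod 28561)

Hensel's recurrence: r_{i+1} = r_i − f(r_i)·(f′(r_i))^{-1} mod 13^{i+2}, with f′(x) = 2x. Iterate:
  r_0 = 6 (mod 13)
  r_1 = 6 (mod 169)
  r_2 = 6 (mod 2197)
  r_3 = 6 (mod 28561)
Final: r_3 = 6, and one checks f(r_3) ≡ 0 mod 13^4.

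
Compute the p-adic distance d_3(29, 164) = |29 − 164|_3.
d_3(29, 164) = 1/27

Step 1 — x − y = 29 − 164 = -135. Step 2 — v_3(-135) = 3 (factor: -135 = −(3^3 · 5); the sign does not affect v_p). Step 3 — |x − y|_3 = 3^{-3} = 1/27.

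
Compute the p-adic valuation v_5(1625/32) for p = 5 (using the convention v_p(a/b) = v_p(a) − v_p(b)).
v_5(1625/32) = 3

Factor powers of 5 from the numerator and denominator of the reduced fraction: 1625 = 5^3 · 13 and 32 = 5^0 · 32. Apply v_p(a/b) = v_p(a) − v_p(b): v_5(1625/32) = 3 − 0 = 3.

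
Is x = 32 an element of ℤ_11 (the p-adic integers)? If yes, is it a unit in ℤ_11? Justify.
x ∈ ℤ_11^× (unit); v_11(x) = 0

ℤ_11 = {x ∈ ℚ_11 : v_11(x) ≥ 0} and ℤ_11^× = {x ∈ ℤ_11 : v_11(x) = 0}. Here v_11(32) = v_11(num) − v_11(den) = 0; compare against these criteria.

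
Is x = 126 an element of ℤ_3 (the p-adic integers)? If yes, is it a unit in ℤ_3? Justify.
x ∈ ℤ_3 but not a unit; v_3(x) = 2 > 0

ℤ_3 = {x ∈ ℚ_3 : v_3(x) ≥ 0} and ℤ_3^× = {x ∈ ℤ_3 : v_3(x) = 0}. Here v_3(126) = v_3(num) − v_3(den) = 2; compare against these criteria.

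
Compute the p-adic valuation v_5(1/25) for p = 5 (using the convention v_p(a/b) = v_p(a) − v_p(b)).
v_5(1/25) = -2

Factor powers of 5 from the numerator and denominator of the reduced fraction: 1 = 5^0 · 1 and 25 = 5^2 · 1. Apply v_p(a/b) = v_p(a) − v_p(b): v_5(1/25) = 0 − 2 = -2.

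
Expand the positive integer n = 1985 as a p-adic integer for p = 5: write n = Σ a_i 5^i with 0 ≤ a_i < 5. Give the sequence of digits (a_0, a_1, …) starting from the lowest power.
(a_0, a_1, …) = (0, 2, 4, 0, 3)

Repeated division by 5 gives the digits low-to-high: 1985 = 2·5^1 + 4·5^2 + 3·5^4. Digit sequence: (0, 2, 4, 0, 3).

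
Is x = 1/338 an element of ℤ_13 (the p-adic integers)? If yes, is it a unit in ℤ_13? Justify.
x ∉ ℤ_13 (v_13(x) = -2 < 0)

ℤ_13 = {x ∈ ℚ_13 : v_13(x) ≥ 0} and ℤ_13^× = {x ∈ ℤ_13 : v_13(x) = 0}. Here v_13(1/338) = v_13(num) − v_13(den) = -2; compare against these criteria.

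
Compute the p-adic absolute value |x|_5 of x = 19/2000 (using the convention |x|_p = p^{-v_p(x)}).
|19/2000|_5 = 125

Step 1 — compute v_5(x) by factoring powers of 5 out of the numerator and denominator: v_5(19/2000) = -3. Step 2 — apply |x|_p = p^{-v_p(x)} = 5^{3} = 125.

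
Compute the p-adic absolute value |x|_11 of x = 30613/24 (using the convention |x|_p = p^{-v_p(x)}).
|30613/24|_11 = 1/1331

Step 1 — compute v_11(x) by factoring powers of 11 out of the numerator and denominator: v_11(30613/24) = 3. Step 2 — apply |x|_p = p^{-v_p(x)} = 11^{-3} = 1/1331.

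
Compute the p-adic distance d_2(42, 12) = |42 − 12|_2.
d_2(42, 12) = 1/2

Step 1 — x − y = 42 − 12 = 30. Step 2 — v_2(30) = 1 (factor: 30 = (2^1 · 15); the sign does not affect v_p). Step 3 — |x − y|_2 = 2^{-1} = 1/2.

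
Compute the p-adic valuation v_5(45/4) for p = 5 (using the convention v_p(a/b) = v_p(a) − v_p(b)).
v_5(45/4) = 1

Factor powers of 5 from the numerator and denominator of the reduced fraction: 45 = 5^1 · 9 and 4 = 5^0 · 4. Apply v_p(a/b) = v_p(a) − v_p(b): v_5(45/4) = 1 − 0 = 1.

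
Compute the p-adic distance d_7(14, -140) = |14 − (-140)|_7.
d_7(14, -140) = 1/7

Step 1 — x − y = 14 − (-140) = 154. Step 2 — v_7(154) = 1 (factor: 154 = (7^1 · 22); the sign does not affect v_p). Step 3 — |x − y|_7 = 7^{-1} = 1/7.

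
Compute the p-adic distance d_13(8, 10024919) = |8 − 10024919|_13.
d_13(8, 10024919) = 1/371293

Step 1 — x − y = 8 − 10024919 = -10024911. Step 2 — v_13(-10024911) = 5 (factor: -10024911 = −(13^5 · 27); the sign does not affect v_p). Step 3 — |x − y|_13 = 13^{-5} = 1/371293.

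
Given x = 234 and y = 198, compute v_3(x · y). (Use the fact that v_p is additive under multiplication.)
v_3(46332) = 4

v_p(x) = 2 (factor: 234 = 3^2 · 26); v_p(y) = 2 (factor: 198 = 3^2 · 22). Additivity: v_p(xy) = v_p(x) + v_p(y) = 2 + 2 = 4. (Direct check: xy = 46332 = 3^4 · (572).)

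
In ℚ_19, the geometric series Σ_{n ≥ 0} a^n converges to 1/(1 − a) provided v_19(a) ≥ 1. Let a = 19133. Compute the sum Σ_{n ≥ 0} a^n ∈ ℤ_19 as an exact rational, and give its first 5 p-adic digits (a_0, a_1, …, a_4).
Σ a^n = 1/(1 − a) = -1/19132;  first 5 digits = (1, 0, 15, 2, 16)

v_19(a) = 2 ≥ 1, so the series converges in ℤ_19 to 1/(1 − a) = 1/(1 − 19133) = -1/19132. Expand this rational in ℤ_19: compute digits iteratively via d_i = x_i mod 19, x_{i+1} = (x_i − d_i)/19. The first 5 digits are (1, 0, 15, 2, 16).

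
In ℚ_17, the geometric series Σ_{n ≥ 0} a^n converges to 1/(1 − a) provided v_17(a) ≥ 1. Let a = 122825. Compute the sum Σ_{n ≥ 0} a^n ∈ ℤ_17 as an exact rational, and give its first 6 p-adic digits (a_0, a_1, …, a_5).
Σ a^n = 1/(1 − a) = -1/122824;  first 6 digits = (1, 0, 0, 8, 1, 0)

v_17(a) = 3 ≥ 1, so the series converges in ℤ_17 to 1/(1 − a) = 1/(1 − 122825) = -1/122824. Expand this rational in ℤ_17: compute digits iteratively via d_i = x_i mod 17, x_{i+1} = (x_i − d_i)/17. The first 6 digits are (1, 0, 0, 8, 1, 0).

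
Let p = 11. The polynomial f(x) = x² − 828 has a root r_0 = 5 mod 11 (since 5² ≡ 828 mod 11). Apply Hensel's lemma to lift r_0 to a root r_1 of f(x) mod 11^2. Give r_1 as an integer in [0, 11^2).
r_1 = 49 (mod 121)

Hensel's recurrence: r_{i+1} = r_i − f(r_i)·(f′(r_i))^{-1} mod 11^{i+2}, with f′(x) = 2x. Iterate:
  r_0 = 5 (mod 11)
  r_1 = 49 (mod 121)
Final: r_1 = 49, and one checks f(r_1) ≡ 0 mod 11^2.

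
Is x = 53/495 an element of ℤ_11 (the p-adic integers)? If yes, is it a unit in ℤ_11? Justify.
x ∉ ℤ_11 (v_11(x) = -1 < 0)

ℤ_11 = {x ∈ ℚ_11 : v_11(x) ≥ 0} and ℤ_11^× = {x ∈ ℤ_11 : v_11(x) = 0}. Here v_11(53/495) = v_11(num) − v_11(den) = -1; compare against these criteria.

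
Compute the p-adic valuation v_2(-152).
v_2(-152) = 3

v_2(n) is the largest exponent k such that 2^k divides n. Factor out: -152 = -2^3 · 19. (Sign doesn't affect v_p.) So v_2(-152) = 3.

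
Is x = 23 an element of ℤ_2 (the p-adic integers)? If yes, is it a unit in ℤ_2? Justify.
x ∈ ℤ_2^× (unit); v_2(x) = 0

ℤ_2 = {x ∈ ℚ_2 : v_2(x) ≥ 0} and ℤ_2^× = {x ∈ ℤ_2 : v_2(x) = 0}. Here v_2(23) = v_2(num) − v_2(den) = 0; compare against these criteria.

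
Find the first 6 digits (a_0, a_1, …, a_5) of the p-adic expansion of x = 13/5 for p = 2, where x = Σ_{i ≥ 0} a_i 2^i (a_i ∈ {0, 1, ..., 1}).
(a_0, …, a_5) = (1, 0, 0, 1, 0, 1)

v_2(13/5) = 0 (numerator and denominator both coprime to 2), so x ∈ ℤ_2^×. Compute digits iteratively via a_i = x_i mod 2, x_{i+1} = (x_i − a_i)/2, with x_0 = x:
  x_0 = 13/5;  a_0 = 1;  x_1 = (x_0 − 1)/2 = 4/5
  x_1 = 4/5;  a_1 = 0;  x_2 = (x_1 − 0)/2 = 2/5
  x_2 = 2/5;  a_2 = 0;  x_3 = (x_2 − 0)/2 = 1/5
  x_3 = 1/5;  a_3 = 1;  x_4 = (x_3 − 1)/2 = -2/5
  x_4 = -2/5;  a_4 = 0;  x_5 = (x_4 − 0)/2 = -1/5
  x_5 = -1/5;  a_5 = 1;  x_6 = (x_5 − 1)/2 = -3/5
Digits: (1, 0, 0, 1, 0, 1).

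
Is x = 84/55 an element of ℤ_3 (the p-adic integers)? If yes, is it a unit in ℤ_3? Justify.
x ∈ ℤ_3 but not a unit; v_3(x) = 1 > 0

ℤ_3 = {x ∈ ℚ_3 : v_3(x) ≥ 0} and ℤ_3^× = {x ∈ ℤ_3 : v_3(x) = 0}. Here v_3(84/55) = v_3(num) − v_3(den) = 1; compare against these criteria.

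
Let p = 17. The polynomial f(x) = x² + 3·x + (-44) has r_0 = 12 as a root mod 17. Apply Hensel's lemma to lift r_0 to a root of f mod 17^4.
r_3 = 66584 (mod 83521)

Hensel: r_{i+1} = r_i − f(r_i)·(f′(r_i))^{-1} mod 17^{i+2}, f′(x) = 2x + 3. Iterate:
  r_0 = 12 (mod 17)
  r_1 = 114 (mod 289)
  r_2 = 2715 (mod 4913)
  r_3 = 66584 (mod 83521)
Final: r = 66584 satisfies f(r) ≡ 0 mod 17^4.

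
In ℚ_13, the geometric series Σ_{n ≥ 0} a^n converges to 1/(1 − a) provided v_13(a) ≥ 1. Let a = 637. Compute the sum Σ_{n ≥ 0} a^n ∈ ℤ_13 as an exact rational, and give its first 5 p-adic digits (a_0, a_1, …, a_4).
Σ a^n = 1/(1 − a) = -1/636;  first 5 digits = (1, 10, 12, 1, 6)

v_13(a) = 1 ≥ 1, so the series converges in ℤ_13 to 1/(1 − a) = 1/(1 − 637) = -1/636. Expand this rational in ℤ_13: compute digits iteratively via d_i = x_i mod 13, x_{i+1} = (x_i − d_i)/13. The first 5 digits are (1, 10, 12, 1, 6).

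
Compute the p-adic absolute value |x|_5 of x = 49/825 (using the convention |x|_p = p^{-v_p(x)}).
|49/825|_5 = 25

Step 1 — compute v_5(x) by factoring powers of 5 out of the numerator and denominator: v_5(49/825) = -2. Step 2 — apply |x|_p = p^{-v_p(x)} = 5^{2} = 25.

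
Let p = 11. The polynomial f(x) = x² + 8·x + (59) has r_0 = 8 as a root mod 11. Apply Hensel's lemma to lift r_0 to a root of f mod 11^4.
r_3 = 9050 (mod 14641)

Hensel: r_{i+1} = r_i − f(r_i)·(f′(r_i))^{-1} mod 11^{i+2}, f′(x) = 2x + 8. Iterate:
  r_0 = 8 (mod 11)
  r_1 = 96 (mod 121)
  r_2 = 1064 (mod 1331)
  r_3 = 9050 (mod 14641)
Final: r = 9050 satisfies f(r) ≡ 0 mod 11^4.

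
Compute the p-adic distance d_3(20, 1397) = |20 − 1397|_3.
d_3(20, 1397) = 1/81

Step 1 — x − y = 20 − 1397 = -1377. Step 2 — v_3(-1377) = 4 (factor: -1377 = −(3^4 · 17); the sign does not affect v_p). Step 3 — |x − y|_3 = 3^{-4} = 1/81.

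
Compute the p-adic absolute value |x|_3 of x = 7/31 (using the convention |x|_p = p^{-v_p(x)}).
|7/31|_3 = 1

Step 1 — compute v_3(x) by factoring powers of 3 out of the numerator and denominator: v_3(7/31) = 0. Step 2 — apply |x|_p = p^{-v_p(x)} = 3^{0} = 1.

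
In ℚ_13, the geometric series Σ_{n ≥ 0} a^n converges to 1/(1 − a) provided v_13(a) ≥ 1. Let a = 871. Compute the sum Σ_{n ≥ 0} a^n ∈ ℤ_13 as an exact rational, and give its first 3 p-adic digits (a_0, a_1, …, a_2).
Σ a^n = 1/(1 − a) = -1/870;  first 3 digits = (1, 2, 9)

v_13(a) = 1 ≥ 1, so the series converges in ℤ_13 to 1/(1 − a) = 1/(1 − 871) = -1/870. Expand this rational in ℤ_13: compute digits iteratively via d_i = x_i mod 13, x_{i+1} = (x_i − d_i)/13. The first 3 digits are (1, 2, 9).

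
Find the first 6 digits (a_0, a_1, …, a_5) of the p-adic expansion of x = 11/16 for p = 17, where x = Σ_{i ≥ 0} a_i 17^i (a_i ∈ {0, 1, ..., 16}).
(a_0, …, a_5) = (6, 5, 5, 5, 5, 5)

v_17(11/16) = 0 (numerator and denominator both coprime to 17), so x ∈ ℤ_17^×. Compute digits iteratively via a_i = x_i mod 17, x_{i+1} = (x_i − a_i)/17, with x_0 = x:
  x_0 = 11/16;  a_0 = 6;  x_1 = (x_0 − 6)/17 = -5/16
  x_1 = -5/16;  a_1 = 5;  x_2 = (x_1 − 5)/17 = -5/16
  x_2 = -5/16;  a_2 = 5;  x_3 = (x_2 − 5)/17 = -5/16
  x_3 = -5/16;  a_3 = 5;  x_4 = (x_3 − 5)/17 = -5/16
  x_4 = -5/16;  a_4 = 5;  x_5 = (x_4 − 5)/17 = -5/16
  x_5 = -5/16;  a_5 = 5;  x_6 = (x_5 − 5)/17 = -5/16
Digits: (6, 5, 5, 5, 5, 5).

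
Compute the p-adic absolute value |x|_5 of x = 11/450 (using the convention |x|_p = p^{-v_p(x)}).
|11/450|_5 = 25

Step 1 — compute v_5(x) by factoring powers of 5 out of the numerator and denominator: v_5(11/450) = -2. Step 2 — apply |x|_p = p^{-v_p(x)} = 5^{2} = 25.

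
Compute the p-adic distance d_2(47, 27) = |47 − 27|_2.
d_2(47, 27) = 1/4

Step 1 — x − y = 47 − 27 = 20. Step 2 — v_2(20) = 2 (factor: 20 = (2^2 · 5); the sign does not affect v_p). Step 3 — |x − y|_2 = 2^{-2} = 1/4.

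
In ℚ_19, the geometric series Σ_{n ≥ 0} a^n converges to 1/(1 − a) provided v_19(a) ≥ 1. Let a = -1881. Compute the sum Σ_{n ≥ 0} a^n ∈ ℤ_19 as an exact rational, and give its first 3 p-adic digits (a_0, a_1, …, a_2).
Σ a^n = 1/(1 − a) = 1/1882;  first 3 digits = (1, 15, 10)

v_19(a) = 1 ≥ 1, so the series converges in ℤ_19 to 1/(1 − a) = 1/(1 − (-1881)) = 1/1882. Expand this rational in ℤ_19: compute digits iteratively via d_i = x_i mod 19, x_{i+1} = (x_i − d_i)/19. The first 3 digits are (1, 15, 10).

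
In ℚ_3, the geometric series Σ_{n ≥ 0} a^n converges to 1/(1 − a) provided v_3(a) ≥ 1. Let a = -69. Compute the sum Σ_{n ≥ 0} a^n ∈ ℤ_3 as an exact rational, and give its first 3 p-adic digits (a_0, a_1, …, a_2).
Σ a^n = 1/(1 − a) = 1/70;  first 3 digits = (1, 1, 2)

v_3(a) = 1 ≥ 1, so the series converges in ℤ_3 to 1/(1 − a) = 1/(1 − (-69)) = 1/70. Expand this rational in ℤ_3: compute digits iteratively via d_i = x_i mod 3, x_{i+1} = (x_i − d_i)/3. The first 3 digits are (1, 1, 2).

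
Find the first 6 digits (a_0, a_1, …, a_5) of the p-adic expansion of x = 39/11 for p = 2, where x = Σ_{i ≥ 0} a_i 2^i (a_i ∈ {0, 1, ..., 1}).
(a_0, …, a_5) = (1, 0, 1, 0, 1, 0)

v_2(39/11) = 0 (numerator and denominator both coprime to 2), so x ∈ ℤ_2^×. Compute digits iteratively via a_i = x_i mod 2, x_{i+1} = (x_i − a_i)/2, with x_0 = x:
  x_0 = 39/11;  a_0 = 1;  x_1 = (x_0 − 1)/2 = 14/11
  x_1 = 14/11;  a_1 = 0;  x_2 = (x_1 − 0)/2 = 7/11
  x_2 = 7/11;  a_2 = 1;  x_3 = (x_2 − 1)/2 = -2/11
  x_3 = -2/11;  a_3 = 0;  x_4 = (x_3 − 0)/2 = -1/11
  x_4 = -1/11;  a_4 = 1;  x_5 = (x_4 − 1)/2 = -6/11
  x_5 = -6/11;  a_5 = 0;  x_6 = (x_5 − 0)/2 = -3/11
Digits: (1, 0, 1, 0, 1, 0).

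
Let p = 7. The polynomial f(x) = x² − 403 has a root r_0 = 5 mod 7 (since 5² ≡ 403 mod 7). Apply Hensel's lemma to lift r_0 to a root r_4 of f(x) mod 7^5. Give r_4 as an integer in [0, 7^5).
r_4 = 15811 (mod 16807)

Hensel's recurrence: r_{i+1} = r_i − f(r_i)·(f′(r_i))^{-1} mod 7^{i+2}, with f′(x) = 2x. Iterate:
  r_0 = 5 (mod 7)
  r_1 = 33 (mod 49)
  r_2 = 33 (mod 343)
  r_3 = 1405 (mod 2401)
  r_4 = 15811 (mod 16807)
Final: r_4 = 15811, and one checks f(r_4) ≡ 0 mod 7^5.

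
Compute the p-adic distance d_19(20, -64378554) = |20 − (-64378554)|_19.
d_19(20, -64378554) = 1/2476099

Step 1 — x − y = 20 − (-64378554) = 64378574. Step 2 — v_19(64378574) = 5 (factor: 64378574 = (19^5 · 26); the sign does not affect v_p). Step 3 — |x − y|_19 = 19^{-5} = 1/2476099.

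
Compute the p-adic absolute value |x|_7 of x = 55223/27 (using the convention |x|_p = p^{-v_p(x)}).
|55223/27|_7 = 1/2401

Step 1 — compute v_7(x) by factoring powers of 7 out of the numerator and denominator: v_7(55223/27) = 4. Step 2 — apply |x|_p = p^{-v_p(x)} = 7^{-4} = 1/2401.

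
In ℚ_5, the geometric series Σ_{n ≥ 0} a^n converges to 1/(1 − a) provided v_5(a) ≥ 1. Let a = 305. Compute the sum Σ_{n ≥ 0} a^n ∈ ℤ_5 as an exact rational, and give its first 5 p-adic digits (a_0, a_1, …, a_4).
Σ a^n = 1/(1 − a) = -1/304;  first 5 digits = (1, 1, 3, 2, 1)

v_5(a) = 1 ≥ 1, so the series converges in ℤ_5 to 1/(1 − a) = 1/(1 − 305) = -1/304. Expand this rational in ℤ_5: compute digits iteratively via d_i = x_i mod 5, x_{i+1} = (x_i − d_i)/5. The first 5 digits are (1, 1, 3, 2, 1).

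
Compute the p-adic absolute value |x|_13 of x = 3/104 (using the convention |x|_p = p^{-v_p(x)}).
|3/104|_13 = 13

Step 1 — compute v_13(x) by factoring powers of 13 out of the numerator and denominator: v_13(3/104) = -1. Step 2 — apply |x|_p = p^{-v_p(x)} = 13^{1} = 13.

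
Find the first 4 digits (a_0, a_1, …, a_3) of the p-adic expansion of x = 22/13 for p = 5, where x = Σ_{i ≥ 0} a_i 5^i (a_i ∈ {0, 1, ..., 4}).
(a_0, …, a_3) = (4, 3, 2, 1)

v_5(22/13) = 0 (numerator and denominator both coprime to 5), so x ∈ ℤ_5^×. Compute digits iteratively via a_i = x_i mod 5, x_{i+1} = (x_i − a_i)/5, with x_0 = x:
  x_0 = 22/13;  a_0 = 4;  x_1 = (x_0 − 4)/5 = -6/13
  x_1 = -6/13;  a_1 = 3;  x_2 = (x_1 − 3)/5 = -9/13
  x_2 = -9/13;  a_2 = 2;  x_3 = (x_2 − 2)/5 = -7/13
  x_3 = -7/13;  a_3 = 1;  x_4 = (x_3 − 1)/5 = -4/13
Digits: (4, 3, 2, 1).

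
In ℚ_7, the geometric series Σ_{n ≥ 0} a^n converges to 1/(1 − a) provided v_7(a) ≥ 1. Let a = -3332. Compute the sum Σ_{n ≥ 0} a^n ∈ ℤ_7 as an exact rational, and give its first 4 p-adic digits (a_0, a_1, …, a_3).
Σ a^n = 1/(1 − a) = 1/3333;  first 4 digits = (1, 0, 2, 4)

v_7(a) = 2 ≥ 1, so the series converges in ℤ_7 to 1/(1 − a) = 1/(1 − (-3332)) = 1/3333. Expand this rational in ℤ_7: compute digits iteratively via d_i = x_i mod 7, x_{i+1} = (x_i − d_i)/7. The first 4 digits are (1, 0, 2, 4).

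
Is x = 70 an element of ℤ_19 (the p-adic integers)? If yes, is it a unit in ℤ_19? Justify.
x ∈ ℤ_19^× (unit); v_19(x) = 0

ℤ_19 = {x ∈ ℚ_19 : v_19(x) ≥ 0} and ℤ_19^× = {x ∈ ℤ_19 : v_19(x) = 0}. Here v_19(70) = v_19(num) − v_19(den) = 0; compare against these criteria.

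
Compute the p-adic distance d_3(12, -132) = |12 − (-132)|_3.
d_3(12, -132) = 1/9

Step 1 — x − y = 12 − (-132) = 144. Step 2 — v_3(144) = 2 (factor: 144 = (3^2 · 16); the sign does not affect v_p). Step 3 — |x − y|_3 = 3^{-2} = 1/9.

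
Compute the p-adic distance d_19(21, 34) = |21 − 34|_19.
d_19(21, 34) = 1

Step 1 — x − y = 21 − 34 = -13. Step 2 — v_19(-13) = 0 (factor: -13 = −(19^0 · 13); the sign does not affect v_p). Step 3 — |x − y|_19 = 19^{0} = 1.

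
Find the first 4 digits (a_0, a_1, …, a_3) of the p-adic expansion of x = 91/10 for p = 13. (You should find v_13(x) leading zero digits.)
(a_0, …, a_3) = (0, 2, 9, 11)

v_13(91/10) = 1, so a_0 = ... = a_0 = 0. Factor out: x = 13^1 · u with u = 7/10 a unit in ℤ_13. Expand u iteratively via a_{v+i} = u_i mod 13, u_{i+1} = (u_i − a_{v+i})/13:
  u_0 = 7/10;  a_1 = 2;  u_1 = (u_0 − 2)/13 = -1/10
  u_1 = -1/10;  a_2 = 9;  u_2 = (u_1 − 9)/13 = -7/10
  u_2 = -7/10;  a_3 = 11;  u_3 = (u_2 − 11)/13 = -9/10
Digits: (0, 2, 9, 11).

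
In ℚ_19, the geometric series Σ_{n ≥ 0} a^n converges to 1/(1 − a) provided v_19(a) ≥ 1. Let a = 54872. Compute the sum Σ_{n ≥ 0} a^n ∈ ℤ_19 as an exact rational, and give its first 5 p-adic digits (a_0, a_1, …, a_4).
Σ a^n = 1/(1 − a) = -1/54871;  first 5 digits = (1, 0, 0, 8, 0)

v_19(a) = 3 ≥ 1, so the series converges in ℤ_19 to 1/(1 − a) = 1/(1 − 54872) = -1/54871. Expand this rational in ℤ_19: compute digits iteratively via d_i = x_i mod 19, x_{i+1} = (x_i − d_i)/19. The first 5 digits are (1, 0, 0, 8, 0).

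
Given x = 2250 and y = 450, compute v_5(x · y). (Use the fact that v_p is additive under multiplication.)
v_5(1012500) = 5

v_p(x) = 3 (factor: 2250 = 5^3 · 18); v_p(y) = 2 (factor: 450 = 5^2 · 18). Additivity: v_p(xy) = v_p(x) + v_p(y) = 3 + 2 = 5. (Direct check: xy = 1012500 = 5^5 · (324).)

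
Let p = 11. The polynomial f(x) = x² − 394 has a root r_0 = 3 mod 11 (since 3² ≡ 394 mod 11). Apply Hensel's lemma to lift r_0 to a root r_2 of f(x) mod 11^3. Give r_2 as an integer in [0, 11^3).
r_2 = 410 (mod 1331)

Hensel's recurrence: r_{i+1} = r_i − f(r_i)·(f′(r_i))^{-1} mod 11^{i+2}, with f′(x) = 2x. Iterate:
  r_0 = 3 (mod 11)
  r_1 = 47 (mod 121)
  r_2 = 410 (mod 1331)
Final: r_2 = 410, and one checks f(r_2) ≡ 0 mod 11^3.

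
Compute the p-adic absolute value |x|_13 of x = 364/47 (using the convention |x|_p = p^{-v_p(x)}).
|364/47|_13 = 1/13

Step 1 — compute v_13(x) by factoring powers of 13 out of the numerator and denominator: v_13(364/47) = 1. Step 2 — apply |x|_p = p^{-v_p(x)} = 13^{-1} = 1/13.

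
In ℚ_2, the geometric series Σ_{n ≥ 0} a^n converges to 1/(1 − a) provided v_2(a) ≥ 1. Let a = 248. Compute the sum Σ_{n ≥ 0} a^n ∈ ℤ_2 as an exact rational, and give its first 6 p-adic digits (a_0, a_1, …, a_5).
Σ a^n = 1/(1 − a) = -1/247;  first 6 digits = (1, 0, 0, 1, 1, 1)

v_2(a) = 3 ≥ 1, so the series converges in ℤ_2 to 1/(1 − a) = 1/(1 − 248) = -1/247. Expand this rational in ℤ_2: compute digits iteratively via d_i = x_i mod 2, x_{i+1} = (x_i − d_i)/2. The first 6 digits are (1, 0, 0, 1, 1, 1).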